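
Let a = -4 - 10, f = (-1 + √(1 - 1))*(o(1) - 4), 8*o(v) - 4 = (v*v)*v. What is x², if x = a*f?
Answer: 35721/16 ≈ 2232.6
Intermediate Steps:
o(v) = ½ + v³/8 (o(v) = ½ + ((v*v)*v)/8 = ½ + (v²*v)/8 = ½ + v³/8)
f = 27/8 (f = (-1 + √(1 - 1))*((½ + (⅛)*1³) - 4) = (-1 + √0)*((½ + (⅛)*1) - 4) = (-1 + 0)*((½ + ⅛) - 4) = -(5/8 - 4) = -1*(-27/8) = 27/8 ≈ 3.3750)
a = -14
x = -189/4 (x = -14*27/8 = -189/4 ≈ -47.250)
x² = (-189/4)² = 35721/16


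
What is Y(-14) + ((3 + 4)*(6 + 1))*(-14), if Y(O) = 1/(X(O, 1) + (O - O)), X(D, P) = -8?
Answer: -5489/8 ≈ -686.13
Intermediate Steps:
Y(O) = -⅛ (Y(O) = 1/(-8 + (O - O)) = 1/(-8 + 0) = 1/(-8) = -⅛)
Y(-14) + ((3 + 4)*(6 + 1))*(-14) = -⅛ + ((3 + 4)*(6 + 1))*(-14) = -⅛ + (7*7)*(-14) = -⅛ + 49*(-14) = -⅛ - 686 = -5489/8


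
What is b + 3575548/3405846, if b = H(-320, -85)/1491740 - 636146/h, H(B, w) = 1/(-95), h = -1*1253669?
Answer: 471144487312729754713/302548245441957551100 ≈ 1.5573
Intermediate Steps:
h = -1253669
H(B, w) = -1/95
b = 90151619980131/177664078435700 (b = -1/95/1491740 - 636146/(-1253669) = -1/95*1/1491740 - 636146*(-1/1253669) = -1/141715300 + 636146/1253669 = 90151619980131/177664078435700 ≈ 0.50743)
b + 3575548/3405846 = 90151619980131/177664078435700 + 3575548/3405846 = 90151619980131/177664078435700 + 3575548*(1/3405846) = 90151619980131/177664078435700 + 1787774/1702923 = 471144487312729754713/302548245441957551100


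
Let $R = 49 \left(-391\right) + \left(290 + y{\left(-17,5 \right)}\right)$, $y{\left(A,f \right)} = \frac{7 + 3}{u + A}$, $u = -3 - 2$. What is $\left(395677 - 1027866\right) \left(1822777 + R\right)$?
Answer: $- \frac{12544515579787}{11} \approx -1.1404 \cdot 10^{12}$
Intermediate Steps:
$u = -5$ ($u = -3 - 2 = -5$)
$y{\left(A,f \right)} = \frac{10}{-5 + A}$ ($y{\left(A,f \right)} = \frac{7 + 3}{-5 + A} = \frac{10}{-5 + A}$)
$R = - \frac{207564}{11}$ ($R = 49 \left(-391\right) + \left(290 + \frac{10}{-5 - 17}\right) = -19159 + \left(290 + \frac{10}{-22}\right) = -19159 + \left(290 + 10 \left(- \frac{1}{22}\right)\right) = -19159 + \left(290 - \frac{5}{11}\right) = -19159 + \frac{3185}{11} = - \frac{207564}{11} \approx -18869.0$)
$\left(395677 - 1027866\right) \left(1822777 + R\right) = \left(395677 - 1027866\right) \left(1822777 - \frac{207564}{11}\right) = \left(-632189\right) \frac{19842983}{11} = - \frac{12544515579787}{11}$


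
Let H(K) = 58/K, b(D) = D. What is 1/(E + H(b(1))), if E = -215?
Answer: -1/157 ≈ -0.0063694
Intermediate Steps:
1/(E + H(b(1))) = 1/(-215 + 58/1) = 1/(-215 + 58*1) = 1/(-215 + 58) = 1/(-157) = -1/157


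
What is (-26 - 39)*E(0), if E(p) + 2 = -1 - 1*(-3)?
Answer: 0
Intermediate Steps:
E(p) = 0 (E(p) = -2 + (-1 - 1*(-3)) = -2 + (-1 + 3) = -2 + 2 = 0)
(-26 - 39)*E(0) = (-26 - 39)*0 = -65*0 = 0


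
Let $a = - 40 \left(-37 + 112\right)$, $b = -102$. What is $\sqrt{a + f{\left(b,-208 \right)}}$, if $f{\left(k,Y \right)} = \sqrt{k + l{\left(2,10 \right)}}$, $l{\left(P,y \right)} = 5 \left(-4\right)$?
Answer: $\sqrt{-3000 + i \sqrt{122}} \approx 0.1008 + 54.772 i$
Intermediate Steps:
$l{\left(P,y \right)} = -20$
$f{\left(k,Y \right)} = \sqrt{-20 + k}$ ($f{\left(k,Y \right)} = \sqrt{k - 20} = \sqrt{-20 + k}$)
$a = -3000$ ($a = \left(-40\right) 75 = -3000$)
$\sqrt{a + f{\left(b,-208 \right)}} = \sqrt{-3000 + \sqrt{-20 - 102}} = \sqrt{-3000 + \sqrt{-122}} = \sqrt{-3000 + i \sqrt{122}}$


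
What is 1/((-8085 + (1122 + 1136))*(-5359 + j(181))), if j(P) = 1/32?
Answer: 32/999254749 ≈ 3.2024e-8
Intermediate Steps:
j(P) = 1/32
1/((-8085 + (1122 + 1136))*(-5359 + j(181))) = 1/((-8085 + (1122 + 1136))*(-5359 + 1/32)) = 1/((-8085 + 2258)*(-171487/32)) = 1/(-5827*(-171487/32)) = 1/(999254749/32) = 32/999254749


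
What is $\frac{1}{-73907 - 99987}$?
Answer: $- \frac{1}{173894} \approx -5.7506 \cdot 10^{-6}$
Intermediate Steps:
$\frac{1}{-73907 - 99987} = \frac{1}{-173894} = - \frac{1}{173894}$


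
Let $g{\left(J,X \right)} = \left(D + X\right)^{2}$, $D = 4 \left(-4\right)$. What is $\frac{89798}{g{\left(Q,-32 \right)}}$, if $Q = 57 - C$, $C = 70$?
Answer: $\frac{44899}{1152} \approx 38.975$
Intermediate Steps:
$D = -16$
$Q = -13$ ($Q = 57 - 70 = -13$)
$g{\left(J,X \right)} = \left(-16 + X\right)^{2}$
$\frac{89798}{g{\left(Q,-32 \right)}} = \frac{89798}{\left(-16 - 32\right)^{2}} = \frac{89798}{\left(-48\right)^{2}} = \frac{89798}{2304} = 89798 \cdot \frac{1}{2304} = \frac{44899}{1152}$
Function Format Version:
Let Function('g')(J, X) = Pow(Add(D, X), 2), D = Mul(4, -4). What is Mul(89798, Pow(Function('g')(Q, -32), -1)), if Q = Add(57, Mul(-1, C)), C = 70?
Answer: Rational(44899, 1152) ≈ 38.975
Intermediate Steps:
D = -16
Q = -13 (Q = Add(57, Mul(-1, 70)) = Add(57, -70) = -13)
Function('g')(J, X) = Pow(Add(-16, X), 2)
Mul(89798, Pow(Function('g')(Q, -32), -1)) = Mul(89798, Pow(Pow(Add(-16, -32), 2), -1)) = Mul(89798, Pow(Pow(-48, 2), -1)) = Mul(89798, Pow(2304, -1)) = Mul(89798, Rational(1, 2304)) = Rational(44899, 1152)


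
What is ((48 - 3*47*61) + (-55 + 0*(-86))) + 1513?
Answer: -7095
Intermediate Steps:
((48 - 3*47*61) + (-55 + 0*(-86))) + 1513 = ((48 - 141*61) + (-55 + 0)) + 1513 = ((48 - 8601) - 55) + 1513 = (-8553 - 55) + 1513 = -8608 + 1513 = -7095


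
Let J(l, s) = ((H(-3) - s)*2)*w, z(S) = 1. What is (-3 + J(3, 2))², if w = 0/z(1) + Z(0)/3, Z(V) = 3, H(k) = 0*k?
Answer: 49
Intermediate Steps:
H(k) = 0
w = 1 (w = 0/1 + 3/3 = 0*1 + 3*(⅓) = 0 + 1 = 1)
J(l, s) = -2*s (J(l, s) = ((0 - s)*2)*1 = (-s*2)*1 = -2*s*1 = -2*s)
(-3 + J(3, 2))² = (-3 - 2*2)² = (-3 - 4)² = (-7)² = 49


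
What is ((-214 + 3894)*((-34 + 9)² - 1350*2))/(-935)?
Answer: 1527200/187 ≈ 8166.8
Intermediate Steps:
((-214 + 3894)*((-34 + 9)² - 1350*2))/(-935) = (3680*((-25)² - 2700))*(-1/935) = (3680*(625 - 2700))*(-1/935) = (3680*(-2075))*(-1/935) = -7636000*(-1/935) = 1527200/187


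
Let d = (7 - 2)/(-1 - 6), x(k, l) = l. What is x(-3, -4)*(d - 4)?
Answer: 132/7 ≈ 18.857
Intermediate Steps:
d = -5/7 (d = 5/(-7) = 5*(-⅐) = -5/7 ≈ -0.71429)
x(-3, -4)*(d - 4) = -4*(-5/7 - 4) = -4*(-33/7) = 132/7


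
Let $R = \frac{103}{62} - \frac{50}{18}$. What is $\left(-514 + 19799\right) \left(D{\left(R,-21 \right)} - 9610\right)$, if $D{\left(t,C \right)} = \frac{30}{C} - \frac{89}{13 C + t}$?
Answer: $- \frac{4050085877590}{21851} \approx -1.8535 \cdot 10^{8}$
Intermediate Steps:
$R = - \frac{623}{558}$ ($R = 103 \cdot \frac{1}{62} - \frac{25}{9} = \frac{103}{62} - \frac{25}{9} = - \frac{623}{558} \approx -1.1165$)
$D{\left(t,C \right)} = - \frac{89}{t + 13 C} + \frac{30}{C}$ ($D{\left(t,C \right)} = \frac{30}{C} - \frac{89}{t + 13 C} = - \frac{89}{t + 13 C} + \frac{30}{C}$)
$\left(-514 + 19799\right) \left(D{\left(R,-21 \right)} - 9610\right) = \left(-514 + 19799\right) \left(\frac{30 \left(- \frac{623}{558}\right) + 301 \left(-21\right)}{\left(-21\right) \left(- \frac{623}{558} + 13 \left(-21\right)\right)} - 9610\right) = 19285 \left(- \frac{- \frac{3115}{93} - 6321}{21 \left(- \frac{623}{558} - 273\right)} - 9610\right) = 19285 \left(\left(- \frac{1}{21}\right) \frac{1}{- \frac{152957}{558}} \left(- \frac{590968}{93}\right) - 9610\right) = 19285 \left(\left(- \frac{1}{21}\right) \left(- \frac{558}{152957}\right) \left(- \frac{590968}{93}\right) - 9610\right) = 19285 \left(- \frac{168848}{152957} - 9610\right) = 19285 \left(- \frac{1470085618}{152957}\right) = - \frac{4050085877590}{21851}$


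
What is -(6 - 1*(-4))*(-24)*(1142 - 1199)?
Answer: -13680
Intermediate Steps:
-(6 - 1*(-4))*(-24)*(1142 - 1199) = -(6 + 4)*(-24)*(-57) = -10*(-24)*(-57) = -(-240)*(-57) = -1*13680 = -13680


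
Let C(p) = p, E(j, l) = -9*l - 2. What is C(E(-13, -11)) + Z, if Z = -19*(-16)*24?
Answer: 7393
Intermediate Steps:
E(j, l) = -2 - 9*l
Z = 7296 (Z = 304*24 = 7296)
C(E(-13, -11)) + Z = (-2 - 9*(-11)) + 7296 = (-2 + 99) + 7296 = 97 + 7296 = 7393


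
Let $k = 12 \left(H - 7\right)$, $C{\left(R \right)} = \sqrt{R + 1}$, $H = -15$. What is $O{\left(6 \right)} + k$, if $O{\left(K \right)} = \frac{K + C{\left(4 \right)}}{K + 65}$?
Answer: $- \frac{18738}{71} + \frac{\sqrt{5}}{71} \approx -263.88$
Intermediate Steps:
$C{\left(R \right)} = \sqrt{1 + R}$
$O{\left(K \right)} = \frac{K + \sqrt{5}}{65 + K}$ ($O{\left(K \right)} = \frac{K + \sqrt{1 + 4}}{K + 65} = \frac{K + \sqrt{5}}{65 + K}$)
$k = -264$ ($k = 12 \left(-15 - 7\right) = 12 \left(-22\right) = -264$)
$O{\left(6 \right)} + k = \frac{6 + \sqrt{5}}{65 + 6} - 264 = \frac{6 + \sqrt{5}}{71} - 264 = \left(\frac{6}{71} + \frac{\sqrt{5}}{71}\right) - 264 = - \frac{18738}{71} + \frac{\sqrt{5}}{71}$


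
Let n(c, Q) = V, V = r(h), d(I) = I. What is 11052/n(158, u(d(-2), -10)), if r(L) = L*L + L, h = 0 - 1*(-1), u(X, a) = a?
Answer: 5526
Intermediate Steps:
h = 1 (h = 0 + 1 = 1)
r(L) = L + L² (r(L) = L² + L = L + L²)
V = 2 (V = 1*(1 + 1) = 1*2 = 2)
n(c, Q) = 2
11052/n(158, u(d(-2), -10)) = 11052/2 = 11052*(½) = 5526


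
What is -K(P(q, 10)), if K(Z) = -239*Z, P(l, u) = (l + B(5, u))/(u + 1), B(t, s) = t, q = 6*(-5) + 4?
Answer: -5019/11 ≈ -456.27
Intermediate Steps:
q = -26 (q = -30 + 4 = -26)
P(l, u) = (5 + l)/(1 + u) (P(l, u) = (l + 5)/(u + 1) = (5 + l)/(1 + u))
-K(P(q, 10)) = -(-239)*(5 - 26)/(1 + 10) = -(-239)*-21/11 = -(-239)*(1/11)*(-21) = -(-239)*(-21)/11 = -1*5019/11 = -5019/11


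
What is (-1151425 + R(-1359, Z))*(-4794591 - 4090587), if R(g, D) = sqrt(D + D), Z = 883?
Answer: 10230616078650 - 8885178*sqrt(1766) ≈ 1.0230e+13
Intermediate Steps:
R(g, D) = sqrt(2)*sqrt(D) (R(g, D) = sqrt(2*D) = sqrt(2)*sqrt(D))
(-1151425 + R(-1359, Z))*(-4794591 - 4090587) = (-1151425 + sqrt(2)*sqrt(883))*(-4794591 - 4090587) = (-1151425 + sqrt(1766))*(-8885178) = 10230616078650 - 8885178*sqrt(1766)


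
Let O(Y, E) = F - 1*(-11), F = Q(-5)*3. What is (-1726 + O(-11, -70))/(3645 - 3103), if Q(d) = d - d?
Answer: -1715/542 ≈ -3.1642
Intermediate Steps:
Q(d) = 0
F = 0 (F = 0*3 = 0)
O(Y, E) = 11 (O(Y, E) = 0 - 1*(-11) = 0 + 11 = 11)
(-1726 + O(-11, -70))/(3645 - 3103) = (-1726 + 11)/(3645 - 3103) = -1715/542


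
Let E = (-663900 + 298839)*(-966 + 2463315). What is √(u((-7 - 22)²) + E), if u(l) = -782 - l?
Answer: 2*I*√224726897478 ≈ 9.4811e+5*I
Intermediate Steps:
E = -898907588289 (E = -365061*2462349 = -898907588289)
√(u((-7 - 22)²) + E) = √((-782 - (-7 - 22)²) - 898907588289) = √((-782 - 1*(-29)²) - 898907588289) = √((-782 - 1*841) - 898907588289) = √((-782 - 841) - 898907588289) = √(-1623 - 898907588289) = √(-898907589912) = 2*I*√224726897478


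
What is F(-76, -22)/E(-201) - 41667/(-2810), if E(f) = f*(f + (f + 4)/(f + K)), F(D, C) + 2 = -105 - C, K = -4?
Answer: 171697891643/11580864240 ≈ 14.826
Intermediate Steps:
F(D, C) = -107 - C (F(D, C) = -2 + (-105 - C) = -107 - C)
E(f) = f*(f + (4 + f)/(-4 + f)) (E(f) = f*(f + (f + 4)/(f - 4)) = f*(f + (4 + f)/(-4 + f)))
F(-76, -22)/E(-201) - 41667/(-2810) = (-107 - 1*(-22))/((-201*(4 + (-201)**2 - 3*(-201))/(-4 - 201))) - 41667/(-2810) = (-107 + 22)/((-201*(4 + 40401 + 603)/(-205))) - 41667*(-1/2810) = -85/((-201*(-1/205)*41008)) + 41667/2810 = -85/8242608/205 + 41667/2810 = -85*205/8242608 + 41667/2810 = -17425/8242608 + 41667/2810 = 171697891643/11580864240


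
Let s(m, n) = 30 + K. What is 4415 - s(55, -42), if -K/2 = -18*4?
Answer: 4241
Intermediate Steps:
K = 144 (K = -(-36)*4 = -2*(-72) = 144)
s(m, n) = 174 (s(m, n) = 30 + 144 = 174)
4415 - s(55, -42) = 4415 - 1*174 = 4415 - 174 = 4241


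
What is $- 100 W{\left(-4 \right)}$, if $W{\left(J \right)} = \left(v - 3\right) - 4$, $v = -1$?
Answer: $800$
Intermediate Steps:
$W{\left(J \right)} = -8$ ($W{\left(J \right)} = \left(-1 - 3\right) - 4 = -4 - 4 = -8$)
$- 100 W{\left(-4 \right)} = \left(-100\right) \left(-8\right) = 800$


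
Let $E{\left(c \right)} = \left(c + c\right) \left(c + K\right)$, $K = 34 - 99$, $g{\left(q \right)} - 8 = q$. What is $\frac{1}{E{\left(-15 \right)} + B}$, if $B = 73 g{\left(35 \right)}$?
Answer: $\frac{1}{5539} \approx 0.00018054$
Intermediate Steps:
$g{\left(q \right)} = 8 + q$
$K = -65$ ($K = 34 - 99 = -65$)
$B = 3139$ ($B = 73 \left(8 + 35\right) = 73 \cdot 43 = 3139$)
$E{\left(c \right)} = 2 c \left(-65 + c\right)$ ($E{\left(c \right)} = \left(c + c\right) \left(c - 65\right) = 2 c \left(-65 + c\right)$)
$\frac{1}{E{\left(-15 \right)} + B} = \frac{1}{2 \left(-15\right) \left(-65 - 15\right) + 3139} = \frac{1}{2 \left(-15\right) \left(-80\right) + 3139} = \frac{1}{2400 + 3139} = \frac{1}{5539}$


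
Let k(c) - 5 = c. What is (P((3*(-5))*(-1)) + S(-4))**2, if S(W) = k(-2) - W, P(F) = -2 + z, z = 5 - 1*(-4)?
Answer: 196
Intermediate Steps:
k(c) = 5 + c
z = 9 (z = 5 + 4 = 9)
P(F) = 7 (P(F) = -2 + 9 = 7)
S(W) = 3 - W (S(W) = (5 - 2) - W = 3 - W)
(P((3*(-5))*(-1)) + S(-4))**2 = (7 + (3 - 1*(-4)))**2 = (7 + (3 + 4))**2 = (7 + 7)**2 = 14**2 = 196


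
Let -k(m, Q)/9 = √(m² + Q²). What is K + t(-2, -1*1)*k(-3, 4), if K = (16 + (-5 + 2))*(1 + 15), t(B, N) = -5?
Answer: 433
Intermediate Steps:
K = 208 (K = (16 - 3)*16 = 13*16 = 208)
k(m, Q) = -9*√(Q² + m²) (k(m, Q) = -9*√(m² + Q²) = -9*√(Q² + m²))
K + t(-2, -1*1)*k(-3, 4) = 208 - (-45)*√(4² + (-3)²) = 208 - (-45)*√(16 + 9) = 208 - (-45)*√25 = 208 - (-45)*5 = 208 - 5*(-45) = 208 + 225 = 433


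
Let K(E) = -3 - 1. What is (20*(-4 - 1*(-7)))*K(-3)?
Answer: -240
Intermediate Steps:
K(E) = -4
(20*(-4 - 1*(-7)))*K(-3) = (20*(-4 - 1*(-7)))*(-4) = (20*(-4 + 7))*(-4) = (20*3)*(-4) = 60*(-4) = -240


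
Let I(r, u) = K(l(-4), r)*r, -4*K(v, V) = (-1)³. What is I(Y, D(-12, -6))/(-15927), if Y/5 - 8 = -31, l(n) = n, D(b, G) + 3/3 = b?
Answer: 115/63708 ≈ 0.0018051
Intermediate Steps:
D(b, G) = -1 + b
Y = -115 (Y = 40 + 5*(-31) = 40 - 155 = -115)
K(v, V) = ¼ (K(v, V) = -¼*(-1)³ = -¼*(-1) = ¼)
I(r, u) = r/4
I(Y, D(-12, -6))/(-15927) = ((¼)*(-115))/(-15927) = -115/4*(-1/15927) = 115/63708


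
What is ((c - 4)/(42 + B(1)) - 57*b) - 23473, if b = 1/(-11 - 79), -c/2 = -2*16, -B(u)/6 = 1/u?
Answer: -234707/10 ≈ -23471.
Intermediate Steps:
B(u) = -6/u
c = 64 (c = -(-4)*16 = -2*(-32) = 64)
b = -1/90 (b = 1/(-90) = -1/90 ≈ -0.011111)
((c - 4)/(42 + B(1)) - 57*b) - 23473 = ((64 - 4)/(42 - 6/1) - 57*(-1/90)) - 23473 = (60/(42 - 6*1) + 19/30) - 23473 = (60/(42 - 6) + 19/30) - 23473 = (60/36 + 19/30) - 23473 = (60*(1/36) + 19/30) - 23473 = (5/3 + 19/30) - 23473 = 23/10 - 23473 = -234707/10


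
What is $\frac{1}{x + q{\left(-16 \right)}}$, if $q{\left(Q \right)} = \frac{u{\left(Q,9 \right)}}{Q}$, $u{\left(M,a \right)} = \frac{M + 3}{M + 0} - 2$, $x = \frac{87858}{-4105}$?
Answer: $- \frac{1050880}{22413653} \approx -0.046886$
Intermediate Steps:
$x = - \frac{87858}{4105}$ ($x = 87858 \left(- \frac{1}{4105}\right) = - \frac{87858}{4105} \approx -21.403$)
$u{\left(M,a \right)} = -2 + \frac{3 + M}{M}$ ($u{\left(M,a \right)} = \frac{3 + M}{M} - 2 = -2 + \frac{3 + M}{M}$)
$q{\left(Q \right)} = \frac{3 - Q}{Q^{2}}$ ($q{\left(Q \right)} = \frac{\frac{1}{Q} \left(3 - Q\right)}{Q} = \frac{3 - Q}{Q^{2}}$)
$\frac{1}{x + q{\left(-16 \right)}} = \frac{1}{- \frac{87858}{4105} + \frac{3 - -16}{256}} = \frac{1}{- \frac{87858}{4105} + \frac{3 + 16}{256}} = \frac{1}{- \frac{87858}{4105} + \frac{1}{256} \cdot 19} = \frac{1}{- \frac{87858}{4105} + \frac{19}{256}} = \frac{1}{- \frac{22413653}{1050880}} = - \frac{1050880}{22413653}$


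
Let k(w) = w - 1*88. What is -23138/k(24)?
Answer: 11569/32 ≈ 361.53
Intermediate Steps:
k(w) = -88 + w (k(w) = w - 88 = -88 + w)
-23138/k(24) = -23138/(-88 + 24) = -23138/(-64) = -23138*(-1/64) = 11569/32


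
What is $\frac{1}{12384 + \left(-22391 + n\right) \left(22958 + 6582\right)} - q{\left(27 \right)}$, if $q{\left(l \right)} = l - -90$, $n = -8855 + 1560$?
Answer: $- \frac{102598710553}{876912056} \approx -117.0$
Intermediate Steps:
$n = -7295$
$q{\left(l \right)} = 90 + l$ ($q{\left(l \right)} = l + 90 = 90 + l$)
$\frac{1}{12384 + \left(-22391 + n\right) \left(22958 + 6582\right)} - q{\left(27 \right)} = \frac{1}{12384 + \left(-22391 - 7295\right) \left(22958 + 6582\right)} - \left(90 + 27\right) = \frac{1}{12384 - 876924440} - 117 = \frac{1}{-876912056} - 117 = - \frac{1}{876912056} - 117 = - \frac{102598710553}{876912056}$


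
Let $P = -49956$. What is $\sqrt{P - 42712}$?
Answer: $2 i \sqrt{23167} \approx 304.41 i$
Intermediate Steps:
$\sqrt{P - 42712} = \sqrt{-49956 - 42712} = \sqrt{-92668} = 2 i \sqrt{23167}$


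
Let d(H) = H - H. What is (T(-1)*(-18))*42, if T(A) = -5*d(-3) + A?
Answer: 756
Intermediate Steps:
d(H) = 0
T(A) = A (T(A) = -5*0 + A = 0 + A = A)
(T(-1)*(-18))*42 = -1*(-18)*42 = 18*42 = 756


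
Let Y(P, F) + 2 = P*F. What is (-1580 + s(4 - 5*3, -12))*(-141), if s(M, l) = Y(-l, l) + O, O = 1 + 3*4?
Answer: 241533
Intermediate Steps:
O = 13 (O = 1 + 12 = 13)
Y(P, F) = -2 + F*P (Y(P, F) = -2 + P*F = -2 + F*P)
s(M, l) = 11 - l² (s(M, l) = (-2 + l*(-l)) + 13 = (-2 - l²) + 13 = 11 - l²)
(-1580 + s(4 - 5*3, -12))*(-141) = (-1580 + (11 - 1*(-12)²))*(-141) = (-1580 + (11 - 1*144))*(-141) = (-1580 + (11 - 144))*(-141) = (-1580 - 133)*(-141) = -1713*(-141) = 241533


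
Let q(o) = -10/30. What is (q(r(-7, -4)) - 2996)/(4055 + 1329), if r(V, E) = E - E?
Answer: -8989/16152 ≈ -0.55653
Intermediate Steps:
r(V, E) = 0
q(o) = -1/3 (q(o) = -10*1/30 = -1/3)
(q(r(-7, -4)) - 2996)/(4055 + 1329) = (-1/3 - 2996)/(4055 + 1329) = -8989/3/5384 = -8989/3*1/5384 = -8989/16152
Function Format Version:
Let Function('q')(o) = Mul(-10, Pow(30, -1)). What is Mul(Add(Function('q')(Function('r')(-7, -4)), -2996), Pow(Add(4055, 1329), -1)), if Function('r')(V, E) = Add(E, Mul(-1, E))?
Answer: Rational(-8989, 16152) ≈ -0.55653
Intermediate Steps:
Function('r')(V, E) = 0
Function('q')(o) = Rational(-1, 3) (Function('q')(o) = Mul(-10, Rational(1, 30)) = Rational(-1, 3))
Mul(Add(Function('q')(Function('r')(-7, -4)), -2996), Pow(Add(4055, 1329), -1)) = Mul(Add(Rational(-1, 3), -2996), Pow(Add(4055, 1329), -1)) = Mul(Rational(-8989, 3), Pow(5384, -1)) = Mul(Rational(-8989, 3), Rational(1, 5384)) = Rational(-8989, 16152)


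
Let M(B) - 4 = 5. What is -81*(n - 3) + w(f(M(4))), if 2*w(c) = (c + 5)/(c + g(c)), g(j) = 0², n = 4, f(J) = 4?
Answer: -639/8 ≈ -79.875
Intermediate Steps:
M(B) = 9 (M(B) = 4 + 5 = 9)
g(j) = 0
w(c) = (5 + c)/(2*c) (w(c) = ((c + 5)/(c + 0))/2 = ((5 + c)/c)/2 = (5 + c)/(2*c))
-81*(n - 3) + w(f(M(4))) = -81*(4 - 3) + (½)*(5 + 4)/4 = -81 + (½)*(¼)*9 = -27*3 + 9/8 = -81 + 9/8 = -639/8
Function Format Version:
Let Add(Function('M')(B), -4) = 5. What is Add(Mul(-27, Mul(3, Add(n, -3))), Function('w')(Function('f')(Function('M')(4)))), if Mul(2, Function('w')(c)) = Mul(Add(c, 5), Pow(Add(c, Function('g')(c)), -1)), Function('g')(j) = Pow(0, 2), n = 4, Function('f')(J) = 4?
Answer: Rational(-639, 8) ≈ -79.875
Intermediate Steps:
Function('M')(B) = 9 (Function('M')(B) = Add(4, 5) = 9)
Function('g')(j) = 0
Function('w')(c) = Mul(Rational(1, 2), Pow(c, -1), Add(5, c)) (Function('w')(c) = Mul(Rational(1, 2), Mul(Add(c, 5), Pow(Add(c, 0), -1))) = Mul(Rational(1, 2), Mul(Add(5, c), Pow(c, -1))) = Mul(Rational(1, 2), Mul(Pow(c, -1), Add(5, c))) = Mul(Rational(1, 2), Pow(c, -1), Add(5, c)))
Add(Mul(-27, Mul(3, Add(n, -3))), Function('w')(Function('f')(Function('M')(4)))) = Add(Mul(-27, Mul(3, Add(4, -3))), Mul(Rational(1, 2), Pow(4, -1), Add(5, 4))) = Add(Mul(-27, Mul(3, 1)), Mul(Rational(1, 2), Rational(1, 4), 9)) = Add(Mul(-27, 3), Rational(9, 8)) = Add(-81, Rational(9, 8)) = Rational(-639, 8)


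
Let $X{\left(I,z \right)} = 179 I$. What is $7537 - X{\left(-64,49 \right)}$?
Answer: $18993$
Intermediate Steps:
$7537 - X{\left(-64,49 \right)} = 7537 - 179 \left(-64\right) = 7537 - -11456 = 7537 + 11456 = 18993$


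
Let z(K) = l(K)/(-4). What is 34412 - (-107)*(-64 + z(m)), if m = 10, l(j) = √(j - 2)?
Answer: 27564 - 107*√2/2 ≈ 27488.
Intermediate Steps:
l(j) = √(-2 + j)
z(K) = -√(-2 + K)/4 (z(K) = √(-2 + K)/(-4) = √(-2 + K)*(-¼) = -√(-2 + K)/4)
34412 - (-107)*(-64 + z(m)) = 34412 - (-107)*(-64 - √(-2 + 10)/4) = 34412 - (-107)*(-64 - √2/2) = 34412 - (6848 + 107*√2/2) = 34412 + (-6848 - 107*√2/2) = 27564 - 107*√2/2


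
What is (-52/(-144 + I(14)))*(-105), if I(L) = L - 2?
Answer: -455/11 ≈ -41.364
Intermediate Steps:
I(L) = -2 + L
(-52/(-144 + I(14)))*(-105) = (-52/(-144 + (-2 + 14)))*(-105) = (-52/(-144 + 12))*(-105) = (-52/(-132))*(-105) = -1/132*(-52)*(-105) = (13/33)*(-105) = -455/11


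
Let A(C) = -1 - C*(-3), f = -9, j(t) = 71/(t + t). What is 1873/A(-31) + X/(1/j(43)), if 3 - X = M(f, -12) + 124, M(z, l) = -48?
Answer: -162070/2021 ≈ -80.193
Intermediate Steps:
j(t) = 71/(2*t) (j(t) = 71/((2*t)) = 71*(1/(2*t)) = 71/(2*t))
A(C) = -1 + 3*C (A(C) = -1 - (-3)*C = -1 + 3*C)
X = -73 (X = 3 - (-48 + 124) = 3 - 1*76 = 3 - 76 = -73)
1873/A(-31) + X/(1/j(43)) = 1873/(-1 + 3*(-31)) - 73*(71/2)/43 = 1873/(-1 - 93) - 73*(71/2)*(1/43) = 1873/(-94) - 73/(1/(71/86)) = 1873*(-1/94) - 73/86/71 = -1873/94 - 73*71/86 = -1873/94 - 5183/86 = -162070/2021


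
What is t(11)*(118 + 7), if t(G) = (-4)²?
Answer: 2000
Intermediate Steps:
t(G) = 16
t(11)*(118 + 7) = 16*(118 + 7) = 16*125 = 2000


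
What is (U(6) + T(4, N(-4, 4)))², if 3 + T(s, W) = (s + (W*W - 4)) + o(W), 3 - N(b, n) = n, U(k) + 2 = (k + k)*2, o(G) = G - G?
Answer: 400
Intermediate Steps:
o(G) = 0
U(k) = -2 + 4*k (U(k) = -2 + (k + k)*2 = -2 + (2*k)*2 = -2 + 4*k)
N(b, n) = 3 - n
T(s, W) = -7 + s + W² (T(s, W) = -3 + ((s + (W*W - 4)) + 0) = -3 + ((s + (W² - 4)) + 0) = -3 + ((s + (-4 + W²)) + 0) = -3 + ((-4 + s + W²) + 0) = -3 + (-4 + s + W²) = -7 + s + W²)
(U(6) + T(4, N(-4, 4)))² = ((-2 + 4*6) + (-7 + 4 + (3 - 1*4)²))² = ((-2 + 24) + (-7 + 4 + (3 - 4)²))² = (22 + (-7 + 4 + (-1)²))² = (22 + (-7 + 4 + 1))² = (22 - 2)² = 20² = 400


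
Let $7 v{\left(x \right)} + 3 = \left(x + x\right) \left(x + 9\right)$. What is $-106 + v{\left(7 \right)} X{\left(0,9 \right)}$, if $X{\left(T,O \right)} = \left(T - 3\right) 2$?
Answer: $- \frac{2068}{7} \approx -295.43$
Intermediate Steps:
$X{\left(T,O \right)} = -6 + 2 T$ ($X{\left(T,O \right)} = \left(-3 + T\right) 2 = -6 + 2 T$)
$v{\left(x \right)} = - \frac{3}{7} + \frac{2 x \left(9 + x\right)}{7}$ ($v{\left(x \right)} = - \frac{3}{7} + \frac{\left(x + x\right) \left(x + 9\right)}{7} = - \frac{3}{7} + \frac{2 x \left(9 + x\right)}{7}$)
$-106 + v{\left(7 \right)} X{\left(0,9 \right)} = -106 + \left(- \frac{3}{7} + \frac{2 \cdot 7^{2}}{7} + \frac{18}{7} \cdot 7\right) \left(-6 + 2 \cdot 0\right) = -106 + \left(- \frac{3}{7} + \frac{2}{7} \cdot 49 + 18\right) \left(-6 + 0\right) = -106 + \left(- \frac{3}{7} + 14 + 18\right) \left(-6\right) = -106 + \frac{221}{7} \left(-6\right) = -106 - \frac{1326}{7} = - \frac{2068}{7}$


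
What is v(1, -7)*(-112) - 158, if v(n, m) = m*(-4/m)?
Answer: 290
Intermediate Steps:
v(n, m) = -4
v(1, -7)*(-112) - 158 = -4*(-112) - 158 = 448 - 158 = 290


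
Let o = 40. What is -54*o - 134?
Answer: -2294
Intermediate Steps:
-54*o - 134 = -54*40 - 134 = -2160 - 134 = -2294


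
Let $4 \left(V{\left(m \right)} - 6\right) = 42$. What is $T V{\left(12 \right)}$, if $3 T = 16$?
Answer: $88$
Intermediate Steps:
$T = \frac{16}{3}$ ($T = \frac{1}{3} \cdot 16 = \frac{16}{3} \approx 5.3333$)
$V{\left(m \right)} = \frac{33}{2}$ ($V{\left(m \right)} = 6 + \frac{1}{4} \cdot 42 = 6 + \frac{21}{2} = \frac{33}{2}$)
$T V{\left(12 \right)} = \frac{16}{3} \cdot \frac{33}{2} = 88$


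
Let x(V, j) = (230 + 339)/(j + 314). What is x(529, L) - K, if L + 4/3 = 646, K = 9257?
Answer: -26621425/2876 ≈ -9256.4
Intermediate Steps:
L = 1934/3 (L = -4/3 + 646 = 1934/3 ≈ 644.67)
x(V, j) = 569/(314 + j)
x(529, L) - K = 569/(314 + 1934/3) - 1*9257 = 569/(2876/3) - 9257 = 569*(3/2876) - 9257 = 1707/2876 - 9257 = -26621425/2876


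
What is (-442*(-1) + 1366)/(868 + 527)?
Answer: 1808/1395 ≈ 1.2961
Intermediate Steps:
(-442*(-1) + 1366)/(868 + 527) = (442 + 1366)/1395 = 1808*(1/1395) = 1808/1395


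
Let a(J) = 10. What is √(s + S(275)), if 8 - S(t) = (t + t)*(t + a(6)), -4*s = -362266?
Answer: I*√264702/2 ≈ 257.25*I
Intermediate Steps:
s = 181133/2 (s = -¼*(-362266) = 181133/2 ≈ 90567.)
S(t) = 8 - 2*t*(10 + t) (S(t) = 8 - (t + t)*(t + 10) = 8 - 2*t*(10 + t))
√(s + S(275)) = √(181133/2 + (8 - 20*275 - 2*275²)) = √(181133/2 + (8 - 5500 - 2*75625)) = √(181133/2 + (8 - 5500 - 151250)) = √(181133/2 - 156742) = √(-132351/2) = I*√264702/2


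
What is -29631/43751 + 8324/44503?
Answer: -954485069/1947050753 ≈ -0.49022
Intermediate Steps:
-29631/43751 + 8324/44503 = -954485069/1947050753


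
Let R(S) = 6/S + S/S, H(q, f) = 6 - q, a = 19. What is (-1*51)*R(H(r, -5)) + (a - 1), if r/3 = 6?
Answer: -15/2 ≈ -7.5000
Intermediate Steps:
r = 18 (r = 3*6 = 18)
R(S) = 1 + 6/S (R(S) = 6/S + 1 = 1 + 6/S)
(-1*51)*R(H(r, -5)) + (a - 1) = (-1*51)*((6 + (6 - 1*18))/(6 - 1*18)) + (19 - 1) = -51*(6 + (6 - 18))/(6 - 18) + 18 = -51*(6 - 12)/(-12) + 18 = -(-17)*(-6)/4 + 18 = -51*1/2 + 18 = -51/2 + 18 = -15/2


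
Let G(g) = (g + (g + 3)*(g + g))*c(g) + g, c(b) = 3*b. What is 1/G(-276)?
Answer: -1/124548036 ≈ -8.0290e-9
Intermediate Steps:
G(g) = g + 3*g*(g + 2*g*(3 + g)) (G(g) = (g + (g + 3)*(g + g))*(3*g) + g = (g + (3 + g)*(2*g))*(3*g) + g = (g + 2*g*(3 + g))*(3*g) + g = 3*g*(g + 2*g*(3 + g)) + g = g + 3*g*(g + 2*g*(3 + g)))
1/G(-276) = 1/(-276*(1 + 6*(-276)² + 21*(-276))) = 1/(-276*(1 + 6*76176 - 5796)) = 1/(-276*(1 + 457056 - 5796)) = 1/(-276*451261) = 1/(-124548036) = -1/124548036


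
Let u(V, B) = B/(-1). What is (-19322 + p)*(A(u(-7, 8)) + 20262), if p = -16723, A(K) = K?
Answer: -730055430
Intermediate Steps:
u(V, B) = -B (u(V, B) = B*(-1) = -B)
(-19322 + p)*(A(u(-7, 8)) + 20262) = (-19322 - 16723)*(-1*8 + 20262) = -36045*(-8 + 20262) = -36045*20254 = -730055430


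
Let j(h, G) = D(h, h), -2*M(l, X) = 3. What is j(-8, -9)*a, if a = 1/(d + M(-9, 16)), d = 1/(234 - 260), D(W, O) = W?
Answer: 26/5 ≈ 5.2000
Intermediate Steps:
M(l, X) = -3/2 (M(l, X) = -½*3 = -3/2)
d = -1/26 (d = 1/(-26) = -1/26 ≈ -0.038462)
j(h, G) = h
a = -13/20 (a = 1/(-1/26 - 3/2) = 1/(-20/13) = -13/20 ≈ -0.65000)
j(-8, -9)*a = -8*(-13/20) = 26/5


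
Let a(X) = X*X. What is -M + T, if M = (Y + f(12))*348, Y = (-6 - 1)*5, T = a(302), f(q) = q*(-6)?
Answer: 128440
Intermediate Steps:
f(q) = -6*q
a(X) = X**2
T = 91204 (T = 302**2 = 91204)
Y = -35 (Y = -7*5 = -35)
M = -37236 (M = (-35 - 6*12)*348 = (-35 - 72)*348 = -107*348 = -37236)
-M + T = -1*(-37236) + 91204 = 37236 + 91204 = 128440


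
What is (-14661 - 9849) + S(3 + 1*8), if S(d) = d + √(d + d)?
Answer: -24499 + √22 ≈ -24494.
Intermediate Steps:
S(d) = d + √2*√d (S(d) = d + √(2*d) = d + √2*√d)
(-14661 - 9849) + S(3 + 1*8) = (-14661 - 9849) + ((3 + 1*8) + √2*√(3 + 1*8)) = -24510 + ((3 + 8) + √2*√(3 + 8)) = -24510 + (11 + √2*√11) = -24510 + (11 + √22) = -24499 + √22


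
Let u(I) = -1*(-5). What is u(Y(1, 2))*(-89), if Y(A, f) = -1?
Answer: -445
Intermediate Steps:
u(I) = 5
u(Y(1, 2))*(-89) = 5*(-89) = -445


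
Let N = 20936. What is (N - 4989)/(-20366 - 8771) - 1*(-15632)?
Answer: 455453637/29137 ≈ 15631.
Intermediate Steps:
(N - 4989)/(-20366 - 8771) - 1*(-15632) = (20936 - 4989)/(-20366 - 8771) - 1*(-15632) = 15947/(-29137) + 15632 = 15947*(-1/29137) + 15632 = -15947/29137 + 15632 = 455453637/29137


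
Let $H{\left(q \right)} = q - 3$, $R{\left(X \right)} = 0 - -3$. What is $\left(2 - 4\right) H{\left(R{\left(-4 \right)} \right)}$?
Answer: $0$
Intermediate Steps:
$R{\left(X \right)} = 3$ ($R{\left(X \right)} = 0 + 3 = 3$)
$H{\left(q \right)} = -3 + q$
$\left(2 - 4\right) H{\left(R{\left(-4 \right)} \right)} = \left(2 - 4\right) \left(-3 + 3\right) = \left(2 - 4\right) 0 = \left(-2\right) 0 = 0$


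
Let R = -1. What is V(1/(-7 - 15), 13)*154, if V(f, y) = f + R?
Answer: -161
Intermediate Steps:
V(f, y) = -1 + f (V(f, y) = f - 1 = -1 + f)
V(1/(-7 - 15), 13)*154 = (-1 + 1/(-7 - 15))*154 = (-1 + 1/(-22))*154 = (-1 - 1/22)*154 = -23/22*154 = -161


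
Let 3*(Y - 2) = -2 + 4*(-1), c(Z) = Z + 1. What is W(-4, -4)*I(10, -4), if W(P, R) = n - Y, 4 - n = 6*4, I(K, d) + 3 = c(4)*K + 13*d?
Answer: 100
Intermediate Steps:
c(Z) = 1 + Z
Y = 0 (Y = 2 + (-2 + 4*(-1))/3 = 2 + (-2 - 4)/3 = 2 + (1/3)*(-6) = 2 - 2 = 0)
I(K, d) = -3 + 5*K + 13*d (I(K, d) = -3 + ((1 + 4)*K + 13*d) = -3 + (5*K + 13*d) = -3 + 5*K + 13*d)
n = -20 (n = 4 - 6*4 = 4 - 1*24 = 4 - 24 = -20)
W(P, R) = -20 (W(P, R) = -20 - 1*0 = -20 + 0 = -20)
W(-4, -4)*I(10, -4) = -20*(-3 + 5*10 + 13*(-4)) = -20*(-3 + 50 - 52) = -20*(-5) = 100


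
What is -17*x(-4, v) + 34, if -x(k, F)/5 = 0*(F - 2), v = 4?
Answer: 34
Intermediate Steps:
x(k, F) = 0 (x(k, F) = -0*(F - 2) = -0*(-2 + F) = -5*0 = 0)
-17*x(-4, v) + 34 = -17*0 + 34 = 0 + 34 = 34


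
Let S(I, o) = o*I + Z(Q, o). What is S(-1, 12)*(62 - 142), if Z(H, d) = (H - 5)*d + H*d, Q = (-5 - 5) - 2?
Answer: 28800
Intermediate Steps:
Q = -12 (Q = -10 - 2 = -12)
Z(H, d) = H*d + d*(-5 + H) (Z(H, d) = (-5 + H)*d + H*d = d*(-5 + H) + H*d = H*d + d*(-5 + H))
S(I, o) = -29*o + I*o (S(I, o) = o*I + o*(-5 + 2*(-12)) = I*o + o*(-5 - 24) = I*o + o*(-29) = I*o - 29*o = -29*o + I*o)
S(-1, 12)*(62 - 142) = (12*(-29 - 1))*(62 - 142) = (12*(-30))*(-80) = -360*(-80) = 28800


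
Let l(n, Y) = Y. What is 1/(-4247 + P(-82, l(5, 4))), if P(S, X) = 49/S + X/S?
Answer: -82/348307 ≈ -0.00023542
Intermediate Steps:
1/(-4247 + P(-82, l(5, 4))) = 1/(-4247 + (49 + 4)/(-82)) = 1/(-4247 - 1/82*53) = 1/(-4247 - 53/82) = 1/(-348307/82) = -82/348307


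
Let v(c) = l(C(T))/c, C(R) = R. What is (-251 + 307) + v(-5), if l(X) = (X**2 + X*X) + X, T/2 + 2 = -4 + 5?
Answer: 274/5 ≈ 54.800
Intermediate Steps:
T = -2 (T = -4 + 2*(-4 + 5) = -4 + 2*1 = -4 + 2 = -2)
l(X) = X + 2*X**2 (l(X) = (X**2 + X**2) + X = 2*X**2 + X = X + 2*X**2)
v(c) = 6/c (v(c) = (-2*(1 + 2*(-2)))/c = (-2*(1 - 4))/c = (-2*(-3))/c = 6/c)
(-251 + 307) + v(-5) = (-251 + 307) + 6/(-5) = 56 + 6*(-1/5) = 56 - 6/5 = 274/5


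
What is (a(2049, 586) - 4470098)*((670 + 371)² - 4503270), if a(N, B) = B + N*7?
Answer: 15234846905541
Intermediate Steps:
a(N, B) = B + 7*N
(a(2049, 586) - 4470098)*((670 + 371)² - 4503270) = ((586 + 7*2049) - 4470098)*((670 + 371)² - 4503270) = ((586 + 14343) - 4470098)*(1041² - 4503270) = (14929 - 4470098)*(1083681 - 4503270) = -4455169*(-3419589) = 15234846905541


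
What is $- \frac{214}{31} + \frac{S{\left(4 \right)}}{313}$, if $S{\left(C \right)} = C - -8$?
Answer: $- \frac{66610}{9703} \approx -6.8649$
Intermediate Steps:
$S{\left(C \right)} = 8 + C$ ($S{\left(C \right)} = C + 8 = 8 + C$)
$- \frac{214}{31} + \frac{S{\left(4 \right)}}{313} = - \frac{214}{31} + \frac{8 + 4}{313} = \left(-214\right) \frac{1}{31} + 12 \cdot \frac{1}{313} = - \frac{214}{31} + \frac{12}{313} = - \frac{66610}{9703}$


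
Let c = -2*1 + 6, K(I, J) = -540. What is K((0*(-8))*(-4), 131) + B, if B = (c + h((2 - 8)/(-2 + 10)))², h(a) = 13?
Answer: -251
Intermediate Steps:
c = 4 (c = -2 + 6 = 4)
B = 289 (B = (4 + 13)² = 17² = 289)
K((0*(-8))*(-4), 131) + B = -540 + 289 = -251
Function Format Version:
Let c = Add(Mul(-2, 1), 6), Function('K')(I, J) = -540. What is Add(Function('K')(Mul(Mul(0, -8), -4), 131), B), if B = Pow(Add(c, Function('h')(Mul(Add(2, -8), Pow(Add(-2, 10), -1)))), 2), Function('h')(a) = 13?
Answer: -251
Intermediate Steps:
c = 4 (c = Add(-2, 6) = 4)
B = 289 (B = Pow(Add(4, 13), 2) = Pow(17, 2) = 289)
Add(Function('K')(Mul(Mul(0, -8), -4), 131), B) = Add(-540, 289) = -251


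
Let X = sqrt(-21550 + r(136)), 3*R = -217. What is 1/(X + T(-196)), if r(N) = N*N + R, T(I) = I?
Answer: -588/124627 - I*sqrt(28137)/124627 ≈ -0.0047181 - 0.0013459*I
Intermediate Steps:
R = -217/3 (R = (1/3)*(-217) = -217/3 ≈ -72.333)
r(N) = -217/3 + N**2 (r(N) = N*N - 217/3 = N**2 - 217/3 = -217/3 + N**2)
X = I*sqrt(28137)/3 (X = sqrt(-21550 + (-217/3 + 136**2)) = sqrt(-21550 + (-217/3 + 18496)) = sqrt(-21550 + 55271/3) = sqrt(-9379/3) = I*sqrt(28137)/3 ≈ 55.914*I)
1/(X + T(-196)) = 1/(I*sqrt(28137)/3 - 196) = 1/(-196 + I*sqrt(28137)/3)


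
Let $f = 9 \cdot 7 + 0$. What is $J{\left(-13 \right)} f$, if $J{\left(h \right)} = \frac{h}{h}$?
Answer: $63$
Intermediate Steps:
$J{\left(h \right)} = 1$
$f = 63$ ($f = 63 + 0 = 63$)
$J{\left(-13 \right)} f = 1 \cdot 63 = 63$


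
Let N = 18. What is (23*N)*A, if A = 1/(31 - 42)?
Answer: -414/11 ≈ -37.636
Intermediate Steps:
A = -1/11 (A = 1/(-11) = -1/11 ≈ -0.090909)
(23*N)*A = (23*18)*(-1/11) = 414*(-1/11) = -414/11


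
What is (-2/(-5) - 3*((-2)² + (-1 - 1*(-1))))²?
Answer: 3364/25 ≈ 134.56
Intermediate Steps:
(-2/(-5) - 3*((-2)² + (-1 - 1*(-1))))² = (-2*(-⅕) - 3*(4 + (-1 + 1)))² = (⅖ - 3*(4 + 0))² = (⅖ - 3*4)² = (⅖ - 12)² = (-58/5)² = 3364/25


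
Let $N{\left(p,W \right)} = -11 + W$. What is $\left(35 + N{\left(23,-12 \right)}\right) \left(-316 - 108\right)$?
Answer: $-5088$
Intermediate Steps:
$\left(35 + N{\left(23,-12 \right)}\right) \left(-316 - 108\right) = \left(35 - 23\right) \left(-316 - 108\right) = \left(35 - 23\right) \left(-424\right) = 12 \left(-424\right) = -5088$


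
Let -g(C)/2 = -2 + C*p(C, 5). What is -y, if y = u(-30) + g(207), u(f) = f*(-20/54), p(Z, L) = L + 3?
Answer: 29672/9 ≈ 3296.9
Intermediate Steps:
p(Z, L) = 3 + L
g(C) = 4 - 16*C (g(C) = -2*(-2 + C*(3 + 5)) = -2*(-2 + C*8) = -2*(-2 + 8*C) = 4 - 16*C)
u(f) = -10*f/27 (u(f) = f*(-20*1/54) = f*(-10/27) = -10*f/27)
y = -29672/9 (y = -10/27*(-30) + (4 - 16*207) = 100/9 + (4 - 3312) = 100/9 - 3308 = -29672/9 ≈ -3296.9)
-y = -1*(-29672/9) = 29672/9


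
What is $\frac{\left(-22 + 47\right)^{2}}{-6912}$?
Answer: $- \frac{625}{6912} \approx -0.090422$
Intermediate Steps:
$\frac{\left(-22 + 47\right)^{2}}{-6912} = 25^{2} \left(- \frac{1}{6912}\right) = 625 \left(- \frac{1}{6912}\right) = - \frac{625}{6912}$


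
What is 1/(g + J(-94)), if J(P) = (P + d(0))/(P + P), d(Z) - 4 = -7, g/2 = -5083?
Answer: -188/1911111 ≈ -9.8372e-5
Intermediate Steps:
g = -10166 (g = 2*(-5083) = -10166)
d(Z) = -3 (d(Z) = 4 - 7 = -3)
J(P) = (-3 + P)/(2*P) (J(P) = (P - 3)/(P + P) = (-3 + P)/((2*P)) = (-3 + P)*(1/(2*P)) = (-3 + P)/(2*P))
1/(g + J(-94)) = 1/(-10166 + (½)*(-3 - 94)/(-94)) = 1/(-10166 + (½)*(-1/94)*(-97)) = 1/(-10166 + 97/188) = 1/(-1911111/188) = -188/1911111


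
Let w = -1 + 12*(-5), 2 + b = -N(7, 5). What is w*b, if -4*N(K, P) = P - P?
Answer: 122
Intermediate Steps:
N(K, P) = 0 (N(K, P) = -(P - P)/4 = -¼*0 = 0)
b = -2 (b = -2 - 1*0 = -2 + 0 = -2)
w = -61 (w = -1 - 60 = -61)
w*b = -61*(-2) = 122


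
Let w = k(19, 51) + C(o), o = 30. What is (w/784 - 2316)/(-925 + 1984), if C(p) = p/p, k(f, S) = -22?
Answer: -86465/39536 ≈ -2.1870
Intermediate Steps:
C(p) = 1
w = -21 (w = -22 + 1 = -21)
(w/784 - 2316)/(-925 + 1984) = (-21/784 - 2316)/(-925 + 1984) = (-21*1/784 - 2316)/1059 = (-3/112 - 2316)*(1/1059) = -259395/112*1/1059 = -86465/39536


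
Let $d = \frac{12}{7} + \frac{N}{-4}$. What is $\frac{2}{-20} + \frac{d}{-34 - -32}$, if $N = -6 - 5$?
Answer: $- \frac{653}{280} \approx -2.3321$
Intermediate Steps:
$N = -11$ ($N = -6 - 5 = -11$)
$d = \frac{125}{28}$ ($d = \frac{12}{7} - \frac{11}{-4} = 12 \cdot \frac{1}{7} - - \frac{11}{4} = \frac{12}{7} + \frac{11}{4} = \frac{125}{28} \approx 4.4643$)
$\frac{2}{-20} + \frac{d}{-34 - -32} = \frac{2}{-20} + \frac{125}{28 \left(-34 - -32\right)} = 2 \left(- \frac{1}{20}\right) + \frac{125}{28 \left(-34 + 32\right)} = - \frac{1}{10} + \frac{125}{28 \left(-2\right)} = - \frac{1}{10} + \frac{125}{28} \left(- \frac{1}{2}\right) = - \frac{1}{10} - \frac{125}{56} = - \frac{653}{280}$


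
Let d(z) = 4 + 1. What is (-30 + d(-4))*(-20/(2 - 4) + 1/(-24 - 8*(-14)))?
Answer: -112025/448 ≈ -250.06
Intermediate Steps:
d(z) = 5
(-30 + d(-4))*(-20/(2 - 4) + 1/(-24 - 8*(-14))) = (-30 + 5)*(-20/(2 - 4) + 1/(-24 - 8*(-14))) = -25*(-20/(-2) - 1/14/(-32)) = -25*(-20*(-½) - 1/32*(-1/14)) = -25*(10 + 1/448) = -25*4481/448 = -112025/448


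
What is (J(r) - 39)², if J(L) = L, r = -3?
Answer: 1764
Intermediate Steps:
(J(r) - 39)² = (-3 - 39)² = (-42)² = 1764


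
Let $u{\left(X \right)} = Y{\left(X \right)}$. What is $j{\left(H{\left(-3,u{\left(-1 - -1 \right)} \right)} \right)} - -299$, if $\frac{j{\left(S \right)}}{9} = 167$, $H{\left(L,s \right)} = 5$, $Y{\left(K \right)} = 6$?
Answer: $1802$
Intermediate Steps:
$u{\left(X \right)} = 6$
$j{\left(S \right)} = 1503$ ($j{\left(S \right)} = 9 \cdot 167 = 1503$)
$j{\left(H{\left(-3,u{\left(-1 - -1 \right)} \right)} \right)} - -299 = 1503 - -299 = 1503 + 299 = 1802$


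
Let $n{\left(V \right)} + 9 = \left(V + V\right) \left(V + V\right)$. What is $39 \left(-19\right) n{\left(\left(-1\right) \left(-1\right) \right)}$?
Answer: $3705$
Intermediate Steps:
$n{\left(V \right)} = -9 + 4 V^{2}$ ($n{\left(V \right)} = -9 + \left(V + V\right) \left(V + V\right) = -9 + 2 V 2 V = -9 + 4 V^{2}$)
$39 \left(-19\right) n{\left(\left(-1\right) \left(-1\right) \right)} = 39 \left(-19\right) \left(-9 + 4 \left(\left(-1\right) \left(-1\right)\right)^{2}\right) = - 741 \left(-9 + 4 \cdot 1^{2}\right) = - 741 \left(-9 + 4 \cdot 1\right) = - 741 \left(-9 + 4\right) = \left(-741\right) \left(-5\right) = 3705$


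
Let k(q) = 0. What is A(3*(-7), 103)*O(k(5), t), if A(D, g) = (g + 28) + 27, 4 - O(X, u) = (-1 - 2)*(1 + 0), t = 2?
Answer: 1106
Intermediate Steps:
O(X, u) = 7 (O(X, u) = 4 - (-1 - 2)*(1 + 0) = 4 - (-3) = 4 - 1*(-3) = 4 + 3 = 7)
A(D, g) = 55 + g (A(D, g) = (28 + g) + 27 = 55 + g)
A(3*(-7), 103)*O(k(5), t) = (55 + 103)*7 = 158*7 = 1106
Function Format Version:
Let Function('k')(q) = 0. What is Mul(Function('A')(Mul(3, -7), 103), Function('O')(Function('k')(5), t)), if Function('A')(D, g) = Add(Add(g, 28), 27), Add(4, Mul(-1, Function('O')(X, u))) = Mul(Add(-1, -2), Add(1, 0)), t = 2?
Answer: 1106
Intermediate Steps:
Function('O')(X, u) = 7 (Function('O')(X, u) = Add(4, Mul(-1, Mul(Add(-1, -2), Add(1, 0)))) = Add(4, Mul(-1, Mul(-3, 1))) = Add(4, Mul(-1, -3)) = Add(4, 3) = 7)
Function('A')(D, g) = Add(55, g) (Function('A')(D, g) = Add(Add(28, g), 27) = Add(55, g))
Mul(Function('A')(Mul(3, -7), 103), Function('O')(Function('k')(5), t)) = Mul(Add(55, 103), 7) = Mul(158, 7) = 1106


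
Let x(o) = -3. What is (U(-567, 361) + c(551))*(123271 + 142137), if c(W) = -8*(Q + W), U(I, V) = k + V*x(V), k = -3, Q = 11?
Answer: -1481507456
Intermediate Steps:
U(I, V) = -3 - 3*V (U(I, V) = -3 + V*(-3) = -3 - 3*V)
c(W) = -88 - 8*W (c(W) = -8*(11 + W) = -88 - 8*W)
(U(-567, 361) + c(551))*(123271 + 142137) = ((-3 - 3*361) + (-88 - 8*551))*(123271 + 142137) = ((-3 - 1083) + (-88 - 4408))*265408 = (-1086 - 4496)*265408 = -5582*265408 = -1481507456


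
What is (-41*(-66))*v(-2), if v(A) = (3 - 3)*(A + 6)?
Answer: 0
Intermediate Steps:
v(A) = 0 (v(A) = 0*(6 + A) = 0)
(-41*(-66))*v(-2) = -41*(-66)*0 = 2706*0 = 0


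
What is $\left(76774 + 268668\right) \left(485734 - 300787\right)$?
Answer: $63888461574$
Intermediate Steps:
$\left(76774 + 268668\right) \left(485734 - 300787\right) = 345442 \cdot 184947 = 63888461574$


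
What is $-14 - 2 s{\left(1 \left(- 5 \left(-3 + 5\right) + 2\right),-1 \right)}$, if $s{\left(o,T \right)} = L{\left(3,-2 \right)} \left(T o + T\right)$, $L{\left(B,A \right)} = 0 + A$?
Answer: $14$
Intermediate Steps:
$L{\left(B,A \right)} = A$
$s{\left(o,T \right)} = - 2 T - 2 T o$ ($s{\left(o,T \right)} = - 2 \left(T o + T\right) = - 2 \left(T + T o\right) = - 2 T - 2 T o$)
$-14 - 2 s{\left(1 \left(- 5 \left(-3 + 5\right) + 2\right),-1 \right)} = -14 - 2 \left(\left(-2\right) \left(-1\right) \left(1 + 1 \left(- 5 \left(-3 + 5\right) + 2\right)\right)\right) = -14 - 2 \left(\left(-2\right) \left(-1\right) \left(1 + 1 \left(\left(-5\right) 2 + 2\right)\right)\right) = -14 - 2 \left(\left(-2\right) \left(-1\right) \left(1 + 1 \left(-10 + 2\right)\right)\right) = -14 - 2 \left(\left(-2\right) \left(-1\right) \left(1 + 1 \left(-8\right)\right)\right) = -14 - 2 \left(\left(-2\right) \left(-1\right) \left(1 - 8\right)\right) = -14 - 2 \left(\left(-2\right) \left(-1\right) \left(-7\right)\right) = -14 - -28 = -14 + 28 = 14$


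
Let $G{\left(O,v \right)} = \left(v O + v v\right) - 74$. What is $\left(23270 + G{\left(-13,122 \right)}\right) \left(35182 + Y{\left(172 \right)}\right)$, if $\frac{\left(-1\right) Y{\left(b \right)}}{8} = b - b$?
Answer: $1283931908$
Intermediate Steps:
$Y{\left(b \right)} = 0$ ($Y{\left(b \right)} = - 8 \left(b - b\right) = \left(-8\right) 0 = 0$)
$G{\left(O,v \right)} = -74 + v^{2} + O v$ ($G{\left(O,v \right)} = \left(O v + v^{2}\right) - 74 = \left(v^{2} + O v\right) - 74 = -74 + v^{2} + O v$)
$\left(23270 + G{\left(-13,122 \right)}\right) \left(35182 + Y{\left(172 \right)}\right) = \left(23270 - \left(1660 - 14884\right)\right) \left(35182 + 0\right) = \left(23270 - -13224\right) 35182 = \left(23270 + 13224\right) 35182 = 36494 \cdot 35182 = 1283931908$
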